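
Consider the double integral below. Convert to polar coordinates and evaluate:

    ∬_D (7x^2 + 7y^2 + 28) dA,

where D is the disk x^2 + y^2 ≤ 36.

The region D is 0 ≤ r ≤ 6, 0 ≤ θ ≤ 2π in polar coordinates, where x = r cos(θ), y = r sin(θ), and dA = r dr dθ.

Under the substitution, the integrand becomes 7r^2 + 28, so

    ∬_D (7x^2 + 7y^2 + 28) dA = ∫_{0}^{2π} ∫_{0}^{6} (7r^2 + 28) · r dr dθ.

Inner integral (in r): ∫_{0}^{6} (7r^2 + 28) · r dr = 2772.

Outer integral (in θ): ∫_{0}^{2π} (2772) dθ = 5544π.

Therefore ∬_D (7x^2 + 7y^2 + 28) dA = 5544π.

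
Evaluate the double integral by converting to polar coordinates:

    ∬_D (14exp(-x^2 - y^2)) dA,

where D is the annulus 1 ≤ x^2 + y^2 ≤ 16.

The region D is 1 ≤ r ≤ 4, 0 ≤ θ ≤ 2π in polar coordinates, where x = r cos(θ), y = r sin(θ), and dA = r dr dθ.

Under the substitution, the integrand becomes 14exp(-r^2), so

    ∬_D (14exp(-x^2 - y^2)) dA = ∫_{0}^{2π} ∫_{1}^{4} (14exp(-r^2)) · r dr dθ.

Inner integral (in r): ∫_{1}^{4} (14exp(-r^2)) · r dr = -(7 - 7exp(15))exp(-16).

Outer integral (in θ): ∫_{0}^{2π} (-(7 - 7exp(15))exp(-16)) dθ = -14π (1 - exp(15))exp(-16).

Therefore ∬_D (14exp(-x^2 - y^2)) dA = -14π (1 - exp(15))exp(-16).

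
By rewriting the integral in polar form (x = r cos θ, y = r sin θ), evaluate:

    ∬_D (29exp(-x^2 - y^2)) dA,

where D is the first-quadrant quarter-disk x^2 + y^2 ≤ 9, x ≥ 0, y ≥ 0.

The region D is 0 ≤ r ≤ 3, 0 ≤ θ ≤ π/2 in polar coordinates, where x = r cos(θ), y = r sin(θ), and dA = r dr dθ.

Under the substitution, the integrand becomes 29exp(-r^2), so

    ∬_D (29exp(-x^2 - y^2)) dA = ∫_{0}^{π/2} ∫_{0}^{3} (29exp(-r^2)) · r dr dθ.

Inner integral (in r): ∫_{0}^{3} (29exp(-r^2)) · r dr = 29/2 - 29exp(-9)/2.

Outer integral (in θ): ∫_{0}^{π/2} (29/2 - 29exp(-9)/2) dθ = -29π (1 - exp(9))exp(-9)/4.

Therefore ∬_D (29exp(-x^2 - y^2)) dA = -29π (1 - exp(9))exp(-9)/4.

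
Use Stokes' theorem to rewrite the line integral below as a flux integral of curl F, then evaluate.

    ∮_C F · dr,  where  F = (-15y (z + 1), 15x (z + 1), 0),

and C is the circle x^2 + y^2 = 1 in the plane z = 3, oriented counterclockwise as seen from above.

Let S be the flat disk x^2 + y^2 ≤ 1 in the plane z = 3, with upward unit normal n̂ = ẑ. By Stokes' theorem,

    ∮_C F · dr = ∬_S (∇ × F) · n̂ dS = ∬_D (curl F)_z dA,

where D is the disk x^2 + y^2 ≤ 1.

Compute the curl of F = (-15y (z + 1), 15x (z + 1), 0):
    (∇ × F)_x = ∂F_z/∂y - ∂F_y/∂z = -15x,
    (∇ × F)_y = ∂F_x/∂z - ∂F_z/∂x = -15y,
    (∇ × F)_z = ∂F_y/∂x - ∂F_x/∂y = 30z + 30.

On z = 3, (curl F)_z = 120.

Convert to polar (x = r cos θ, y = r sin θ, dA = r dr dθ); the integrand becomes 120, so

    ∬_D (curl F)_z dA = ∫_0^{2π} ∫_0^{1} (120) · r dr dθ.

Inner (r from 0 to 1): 60.
Outer (θ from 0 to 2π): 120π.

Therefore ∮_C F · dr = 120π.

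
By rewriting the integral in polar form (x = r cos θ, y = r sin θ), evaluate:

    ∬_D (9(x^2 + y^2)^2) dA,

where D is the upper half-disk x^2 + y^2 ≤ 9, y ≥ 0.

The region D is 0 ≤ r ≤ 3, 0 ≤ θ ≤ π in polar coordinates, where x = r cos(θ), y = r sin(θ), and dA = r dr dθ.

Under the substitution, the integrand becomes 9r^4, so

    ∬_D (9(x^2 + y^2)^2) dA = ∫_{0}^{π} ∫_{0}^{3} (9r^4) · r dr dθ.

Inner integral (in r): ∫_{0}^{3} (9r^4) · r dr = 2187/2.

Outer integral (in θ): ∫_{0}^{π} (2187/2) dθ = 2187π/2.

Therefore ∬_D (9(x^2 + y^2)^2) dA = 2187π/2.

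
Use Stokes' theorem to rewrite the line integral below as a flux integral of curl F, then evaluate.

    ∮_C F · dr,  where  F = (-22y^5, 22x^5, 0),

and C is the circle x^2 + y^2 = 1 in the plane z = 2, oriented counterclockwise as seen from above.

Let S be the flat disk x^2 + y^2 ≤ 1 in the plane z = 2, with upward unit normal n̂ = ẑ. By Stokes' theorem,

    ∮_C F · dr = ∬_S (∇ × F) · n̂ dS = ∬_D (curl F)_z dA,

where D is the disk x^2 + y^2 ≤ 1.

Compute the curl of F = (-22y^5, 22x^5, 0):
    (∇ × F)_x = ∂F_z/∂y - ∂F_y/∂z = 0,
    (∇ × F)_y = ∂F_x/∂z - ∂F_z/∂x = 0,
    (∇ × F)_z = ∂F_y/∂x - ∂F_x/∂y = 110x^4 + 110y^4.

On z = 2, (curl F)_z = 110x^4 + 110y^4.

Convert to polar (x = r cos θ, y = r sin θ, dA = r dr dθ); the integrand becomes 110r^4(sin(θ)^4 + cos(θ)^4), so

    ∬_D (curl F)_z dA = ∫_0^{2π} ∫_0^{1} (110r^4(sin(θ)^4 + cos(θ)^4)) · r dr dθ.

Inner (r from 0 to 1): 55sin(θ)^4/3 + 55cos(θ)^4/3.
Outer (θ from 0 to 2π): 55π/2.

Therefore ∮_C F · dr = 55π/2.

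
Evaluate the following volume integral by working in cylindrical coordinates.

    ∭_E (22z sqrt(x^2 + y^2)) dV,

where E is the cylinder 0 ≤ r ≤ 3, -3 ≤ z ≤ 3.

In cylindrical coordinates, x = r cos(θ), y = r sin(θ), z = z, and dV = r dr dθ dz.

The integrand becomes 22r z, so

    ∭_E (22z sqrt(x^2 + y^2)) dV = ∫_{0}^{2π} ∫_{0}^{3} ∫_{-3}^{3} (22r z) · r dz dr dθ.

Inner (z): 0.
Middle (r from 0 to 3): 0.
Outer (θ): 0.

Therefore the triple integral equals 0.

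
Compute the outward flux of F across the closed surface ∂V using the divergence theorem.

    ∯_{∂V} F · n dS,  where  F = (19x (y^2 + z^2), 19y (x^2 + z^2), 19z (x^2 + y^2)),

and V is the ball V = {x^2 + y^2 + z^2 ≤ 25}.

By the divergence theorem,

    ∯_{∂V} F · n dS = ∭_V (∇ · F) dV.

Compute the divergence:
    ∇ · F = ∂F_x/∂x + ∂F_y/∂y + ∂F_z/∂z = 19y^2 + 19z^2 + 19x^2 + 19z^2 + 19x^2 + 19y^2 = 38x^2 + 38y^2 + 38z^2.

In spherical coordinates, x = ρ sin(φ) cos(θ), y = ρ sin(φ) sin(θ), z = ρ cos(φ), dV = ρ^2 sin(φ) dρ dφ dθ, with 0 ≤ ρ ≤ 5, 0 ≤ φ ≤ π, 0 ≤ θ ≤ 2π.

The integrand, after substitution and multiplying by the volume element, becomes (38ρ^2) · ρ^2 sin(φ), so

    ∭_V (∇·F) dV = ∫_0^{2π} ∫_0^{π} ∫_0^{5} (38ρ^2) · ρ^2 sin(φ) dρ dφ dθ.

Inner (ρ from 0 to 5): 23750sin(φ).
Middle (φ from 0 to π): 47500.
Outer (θ from 0 to 2π): 95000π.

Therefore ∯_{∂V} F · n dS = 95000π.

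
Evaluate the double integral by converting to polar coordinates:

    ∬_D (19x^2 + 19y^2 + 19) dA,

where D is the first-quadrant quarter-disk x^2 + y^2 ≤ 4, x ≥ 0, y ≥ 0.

The region D is 0 ≤ r ≤ 2, 0 ≤ θ ≤ π/2 in polar coordinates, where x = r cos(θ), y = r sin(θ), and dA = r dr dθ.

Under the substitution, the integrand becomes 19r^2 + 19, so

    ∬_D (19x^2 + 19y^2 + 19) dA = ∫_{0}^{π/2} ∫_{0}^{2} (19r^2 + 19) · r dr dθ.

Inner integral (in r): ∫_{0}^{2} (19r^2 + 19) · r dr = 114.

Outer integral (in θ): ∫_{0}^{π/2} (114) dθ = 57π.

Therefore ∬_D (19x^2 + 19y^2 + 19) dA = 57π.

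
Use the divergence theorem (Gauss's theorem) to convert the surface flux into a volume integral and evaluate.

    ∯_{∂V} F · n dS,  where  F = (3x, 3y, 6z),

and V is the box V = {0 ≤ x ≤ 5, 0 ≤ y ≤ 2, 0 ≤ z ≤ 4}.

By the divergence theorem,

    ∯_{∂V} F · n dS = ∭_V (∇ · F) dV.

Compute the divergence:
    ∇ · F = ∂F_x/∂x + ∂F_y/∂y + ∂F_z/∂z = 3 + 3 + 6 = 12.

V is a rectangular box, so dV = dx dy dz with 0 ≤ x ≤ 5, 0 ≤ y ≤ 2, 0 ≤ z ≤ 4.

Integrate (12) over V as an iterated integral:

    ∭_V (∇·F) dV = ∫_0^{5} ∫_0^{2} ∫_0^{4} (12) dz dy dx.

Inner (z from 0 to 4): 48.
Middle (y from 0 to 2): 96.
Outer (x from 0 to 5): 480.

Therefore ∯_{∂V} F · n dS = 480.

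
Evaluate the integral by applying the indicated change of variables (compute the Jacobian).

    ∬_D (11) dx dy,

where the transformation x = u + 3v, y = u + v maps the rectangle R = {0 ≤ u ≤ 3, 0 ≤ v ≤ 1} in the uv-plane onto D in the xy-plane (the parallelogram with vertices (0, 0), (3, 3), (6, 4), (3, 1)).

Compute the Jacobian determinant of (x, y) with respect to (u, v):

    ∂(x,y)/∂(u,v) = | 1  3 | = (1)(1) - (3)(1) = -2.
                   | 1  1 |

Its absolute value is |J| = 2 (the area scaling factor).

Substituting x = u + 3v, y = u + v into the integrand,

    11 → 11,

so the integral becomes

    ∬_R (11) · |J| du dv = ∫_0^3 ∫_0^1 (22) dv du.

Inner (v): 22.
Outer (u): 66.

Therefore ∬_D (11) dx dy = 66.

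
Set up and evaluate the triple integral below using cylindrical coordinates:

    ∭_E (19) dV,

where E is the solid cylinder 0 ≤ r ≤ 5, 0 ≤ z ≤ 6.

In cylindrical coordinates, x = r cos(θ), y = r sin(θ), z = z, and dV = r dr dθ dz.

The integrand becomes 19, so

    ∭_E (19) dV = ∫_{0}^{2π} ∫_{0}^{5} ∫_{0}^{6} (19) · r dz dr dθ.

Inner (z): 114r.
Middle (r from 0 to 5): 1425.
Outer (θ): 2850π.

Therefore the triple integral equals 2850π.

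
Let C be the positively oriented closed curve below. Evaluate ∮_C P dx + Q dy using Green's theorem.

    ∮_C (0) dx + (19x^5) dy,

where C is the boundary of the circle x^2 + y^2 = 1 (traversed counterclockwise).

Green's theorem converts the closed line integral into a double integral over the enclosed region D:

    ∮_C P dx + Q dy = ∬_D (∂Q/∂x - ∂P/∂y) dA.

Here P = 0, Q = 19x^5, so

    ∂Q/∂x = 95x^4,    ∂P/∂y = 0,
    ∂Q/∂x - ∂P/∂y = 95x^4.

D is the region x^2 + y^2 ≤ 1. Evaluating the double integral:

In polar coordinates (x = r cos θ, y = r sin θ, dA = r dr dθ) the integrand becomes 95r^4cos(θ)^4, so

    ∬_D (95x^4) dA = ∫_0^{2π} ∫_0^{1} (95r^4cos(θ)^4) · r dr dθ.

Inner (r from 0 to 1): 95cos(θ)^4/6.
Outer (θ from 0 to 2π): 95π/8.

Therefore ∮_C P dx + Q dy = 95π/8.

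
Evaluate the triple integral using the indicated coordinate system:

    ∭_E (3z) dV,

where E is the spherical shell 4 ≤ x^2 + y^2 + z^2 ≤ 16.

In spherical coordinates, x = ρ sin(φ) cos(θ), y = ρ sin(φ) sin(θ), z = ρ cos(φ), and dV = ρ^2 sin(φ) dρ dφ dθ.

The integrand becomes 3ρ cos(φ), so

    ∭_E (3z) dV = ∫_{0}^{2π} ∫_{0}^{π} ∫_{2}^{4} (3ρ cos(φ)) · ρ^2 sin(φ) dρ dφ dθ.

Inner (ρ): 90sin(2φ).
Middle (φ): 0.
Outer (θ): 0.

Therefore the triple integral equals 0.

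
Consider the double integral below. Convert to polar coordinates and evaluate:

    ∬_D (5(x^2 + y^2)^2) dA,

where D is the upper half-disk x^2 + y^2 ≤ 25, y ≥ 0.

The region D is 0 ≤ r ≤ 5, 0 ≤ θ ≤ π in polar coordinates, where x = r cos(θ), y = r sin(θ), and dA = r dr dθ.

Under the substitution, the integrand becomes 5r^4, so

    ∬_D (5(x^2 + y^2)^2) dA = ∫_{0}^{π} ∫_{0}^{5} (5r^4) · r dr dθ.

Inner integral (in r): ∫_{0}^{5} (5r^4) · r dr = 78125/6.

Outer integral (in θ): ∫_{0}^{π} (78125/6) dθ = 78125π/6.

Therefore ∬_D (5(x^2 + y^2)^2) dA = 78125π/6.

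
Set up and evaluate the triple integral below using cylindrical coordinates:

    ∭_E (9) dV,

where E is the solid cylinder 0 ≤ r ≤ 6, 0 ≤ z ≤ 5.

In cylindrical coordinates, x = r cos(θ), y = r sin(θ), z = z, and dV = r dr dθ dz.

The integrand becomes 9, so

    ∭_E (9) dV = ∫_{0}^{2π} ∫_{0}^{6} ∫_{0}^{5} (9) · r dz dr dθ.

Inner (z): 45r.
Middle (r from 0 to 6): 810.
Outer (θ): 1620π.

Therefore the triple integral equals 1620π.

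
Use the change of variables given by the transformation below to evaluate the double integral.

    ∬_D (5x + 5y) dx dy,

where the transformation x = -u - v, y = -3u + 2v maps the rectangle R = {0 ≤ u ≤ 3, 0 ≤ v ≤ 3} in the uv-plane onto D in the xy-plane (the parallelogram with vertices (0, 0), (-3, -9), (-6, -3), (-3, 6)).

Compute the Jacobian determinant of (x, y) with respect to (u, v):

    ∂(x,y)/∂(u,v) = | -1  -1 | = (-1)(2) - (-1)(-3) = -5.
                   | -3  2 |

Its absolute value is |J| = 5 (the area scaling factor).

Substituting x = -u - v, y = -3u + 2v into the integrand,

    5x + 5y → -20u + 5v,

so the integral becomes

    ∬_R (-20u + 5v) · |J| du dv = ∫_0^3 ∫_0^3 (-100u + 25v) dv du.

Inner (v): 225/2 - 300u.
Outer (u): -2025/2.

Therefore ∬_D (5x + 5y) dx dy = -2025/2.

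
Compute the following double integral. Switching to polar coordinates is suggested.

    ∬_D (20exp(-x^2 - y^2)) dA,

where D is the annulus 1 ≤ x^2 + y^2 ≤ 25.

The region D is 1 ≤ r ≤ 5, 0 ≤ θ ≤ 2π in polar coordinates, where x = r cos(θ), y = r sin(θ), and dA = r dr dθ.

Under the substitution, the integrand becomes 20exp(-r^2), so

    ∬_D (20exp(-x^2 - y^2)) dA = ∫_{0}^{2π} ∫_{1}^{5} (20exp(-r^2)) · r dr dθ.

Inner integral (in r): ∫_{1}^{5} (20exp(-r^2)) · r dr = -(10 - 10exp(24))exp(-25).

Outer integral (in θ): ∫_{0}^{2π} (-(10 - 10exp(24))exp(-25)) dθ = -20π (1 - exp(24))exp(-25).

Therefore ∬_D (20exp(-x^2 - y^2)) dA = -20π (1 - exp(24))exp(-25).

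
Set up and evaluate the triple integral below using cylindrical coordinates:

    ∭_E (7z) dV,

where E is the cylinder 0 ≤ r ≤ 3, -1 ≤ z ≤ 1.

In cylindrical coordinates, x = r cos(θ), y = r sin(θ), z = z, and dV = r dr dθ dz.

The integrand becomes 7z, so

    ∭_E (7z) dV = ∫_{0}^{2π} ∫_{0}^{3} ∫_{-1}^{1} (7z) · r dz dr dθ.

Inner (z): 0.
Middle (r from 0 to 3): 0.
Outer (θ): 0.

Therefore the triple integral equals 0.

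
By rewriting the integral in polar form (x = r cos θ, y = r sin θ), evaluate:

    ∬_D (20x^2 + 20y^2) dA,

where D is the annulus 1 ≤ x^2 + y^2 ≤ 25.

The region D is 1 ≤ r ≤ 5, 0 ≤ θ ≤ 2π in polar coordinates, where x = r cos(θ), y = r sin(θ), and dA = r dr dθ.

Under the substitution, the integrand becomes 20r^2, so

    ∬_D (20x^2 + 20y^2) dA = ∫_{0}^{2π} ∫_{1}^{5} (20r^2) · r dr dθ.

Inner integral (in r): ∫_{1}^{5} (20r^2) · r dr = 3120.

Outer integral (in θ): ∫_{0}^{2π} (3120) dθ = 6240π.

Therefore ∬_D (20x^2 + 20y^2) dA = 6240π.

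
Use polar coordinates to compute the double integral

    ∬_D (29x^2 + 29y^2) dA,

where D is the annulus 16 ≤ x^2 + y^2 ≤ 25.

The region D is 4 ≤ r ≤ 5, 0 ≤ θ ≤ 2π in polar coordinates, where x = r cos(θ), y = r sin(θ), and dA = r dr dθ.

Under the substitution, the integrand becomes 29r^2, so

    ∬_D (29x^2 + 29y^2) dA = ∫_{0}^{2π} ∫_{4}^{5} (29r^2) · r dr dθ.

Inner integral (in r): ∫_{4}^{5} (29r^2) · r dr = 10701/4.

Outer integral (in θ): ∫_{0}^{2π} (10701/4) dθ = 10701π/2.

Therefore ∬_D (29x^2 + 29y^2) dA = 10701π/2.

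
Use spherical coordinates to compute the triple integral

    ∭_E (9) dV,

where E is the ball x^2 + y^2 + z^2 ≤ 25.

In spherical coordinates, x = ρ sin(φ) cos(θ), y = ρ sin(φ) sin(θ), z = ρ cos(φ), and dV = ρ^2 sin(φ) dρ dφ dθ.

The integrand becomes 9, so

    ∭_E (9) dV = ∫_{0}^{2π} ∫_{0}^{π} ∫_{0}^{5} (9) · ρ^2 sin(φ) dρ dφ dθ.

Inner (ρ): 375sin(φ).
Middle (φ): 750.
Outer (θ): 1500π.

Therefore the triple integral equals 1500π.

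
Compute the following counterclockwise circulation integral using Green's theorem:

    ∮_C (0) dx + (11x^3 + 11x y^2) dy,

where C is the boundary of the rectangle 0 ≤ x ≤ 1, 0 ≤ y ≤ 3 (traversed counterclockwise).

Green's theorem converts the closed line integral into a double integral over the enclosed region D:

    ∮_C P dx + Q dy = ∬_D (∂Q/∂x - ∂P/∂y) dA.

Here P = 0, Q = 11x^3 + 11x y^2, so

    ∂Q/∂x = 33x^2 + 11y^2,    ∂P/∂y = 0,
    ∂Q/∂x - ∂P/∂y = 33x^2 + 11y^2.

D is the region 0 ≤ x ≤ 1, 0 ≤ y ≤ 3. Evaluating the double integral:

    ∬_D (33x^2 + 11y^2) dA = ∫_0^{1} ∫_0^{3} (33x^2 + 11y^2) dy dx.

Inner (y from 0 to 3): 99x^2 + 99.
Outer (x from 0 to 1): 132.

Therefore ∮_C P dx + Q dy = 132.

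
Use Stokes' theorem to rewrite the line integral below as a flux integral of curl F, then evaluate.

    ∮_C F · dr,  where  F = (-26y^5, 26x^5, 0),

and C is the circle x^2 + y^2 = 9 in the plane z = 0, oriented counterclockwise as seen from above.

Let S be the flat disk x^2 + y^2 ≤ 9 in the plane z = 0, with upward unit normal n̂ = ẑ. By Stokes' theorem,

    ∮_C F · dr = ∬_S (∇ × F) · n̂ dS = ∬_D (curl F)_z dA,

where D is the disk x^2 + y^2 ≤ 9.

Compute the curl of F = (-26y^5, 26x^5, 0):
    (∇ × F)_x = ∂F_z/∂y - ∂F_y/∂z = 0,
    (∇ × F)_y = ∂F_x/∂z - ∂F_z/∂x = 0,
    (∇ × F)_z = ∂F_y/∂x - ∂F_x/∂y = 130x^4 + 130y^4.

On z = 0, (curl F)_z = 130x^4 + 130y^4.

Convert to polar (x = r cos θ, y = r sin θ, dA = r dr dθ); the integrand becomes 130r^4(sin(θ)^4 + cos(θ)^4), so

    ∬_D (curl F)_z dA = ∫_0^{2π} ∫_0^{3} (130r^4(sin(θ)^4 + cos(θ)^4)) · r dr dθ.

Inner (r from 0 to 3): 15795sin(θ)^4 + 15795cos(θ)^4.
Outer (θ from 0 to 2π): 47385π/2.

Therefore ∮_C F · dr = 47385π/2.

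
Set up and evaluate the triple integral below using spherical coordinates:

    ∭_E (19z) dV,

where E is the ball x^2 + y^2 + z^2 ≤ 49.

In spherical coordinates, x = ρ sin(φ) cos(θ), y = ρ sin(φ) sin(θ), z = ρ cos(φ), and dV = ρ^2 sin(φ) dρ dφ dθ.

The integrand becomes 19ρ cos(φ), so

    ∭_E (19z) dV = ∫_{0}^{2π} ∫_{0}^{π} ∫_{0}^{7} (19ρ cos(φ)) · ρ^2 sin(φ) dρ dφ dθ.

Inner (ρ): 45619sin(2φ)/8.
Middle (φ): 0.
Outer (θ): 0.

Therefore the triple integral equals 0.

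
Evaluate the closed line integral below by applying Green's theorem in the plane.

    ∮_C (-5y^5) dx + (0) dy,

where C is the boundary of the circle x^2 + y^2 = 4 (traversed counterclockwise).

Green's theorem converts the closed line integral into a double integral over the enclosed region D:

    ∮_C P dx + Q dy = ∬_D (∂Q/∂x - ∂P/∂y) dA.

Here P = -5y^5, Q = 0, so

    ∂Q/∂x = 0,    ∂P/∂y = -25y^4,
    ∂Q/∂x - ∂P/∂y = 25y^4.

D is the region x^2 + y^2 ≤ 4. Evaluating the double integral:

In polar coordinates (x = r cos θ, y = r sin θ, dA = r dr dθ) the integrand becomes 25r^4sin(θ)^4, so

    ∬_D (25y^4) dA = ∫_0^{2π} ∫_0^{2} (25r^4sin(θ)^4) · r dr dθ.

Inner (r from 0 to 2): 800sin(θ)^4/3.
Outer (θ from 0 to 2π): 200π.

Therefore ∮_C P dx + Q dy = 200π.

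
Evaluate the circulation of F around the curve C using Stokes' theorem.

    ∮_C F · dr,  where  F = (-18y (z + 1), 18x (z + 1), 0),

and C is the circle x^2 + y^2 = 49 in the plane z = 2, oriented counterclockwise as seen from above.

Let S be the flat disk x^2 + y^2 ≤ 49 in the plane z = 2, with upward unit normal n̂ = ẑ. By Stokes' theorem,

    ∮_C F · dr = ∬_S (∇ × F) · n̂ dS = ∬_D (curl F)_z dA,

where D is the disk x^2 + y^2 ≤ 49.

Compute the curl of F = (-18y (z + 1), 18x (z + 1), 0):
    (∇ × F)_x = ∂F_z/∂y - ∂F_y/∂z = -18x,
    (∇ × F)_y = ∂F_x/∂z - ∂F_z/∂x = -18y,
    (∇ × F)_z = ∂F_y/∂x - ∂F_x/∂y = 36z + 36.

On z = 2, (curl F)_z = 108.

Convert to polar (x = r cos θ, y = r sin θ, dA = r dr dθ); the integrand becomes 108, so

    ∬_D (curl F)_z dA = ∫_0^{2π} ∫_0^{7} (108) · r dr dθ.

Inner (r from 0 to 7): 2646.
Outer (θ from 0 to 2π): 5292π.

Therefore ∮_C F · dr = 5292π.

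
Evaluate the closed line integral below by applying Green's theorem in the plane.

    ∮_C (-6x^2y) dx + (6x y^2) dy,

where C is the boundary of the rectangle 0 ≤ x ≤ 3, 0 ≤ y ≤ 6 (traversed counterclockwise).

Green's theorem converts the closed line integral into a double integral over the enclosed region D:

    ∮_C P dx + Q dy = ∬_D (∂Q/∂x - ∂P/∂y) dA.

Here P = -6x^2y, Q = 6x y^2, so

    ∂Q/∂x = 6y^2,    ∂P/∂y = -6x^2,
    ∂Q/∂x - ∂P/∂y = 6x^2 + 6y^2.

D is the region 0 ≤ x ≤ 3, 0 ≤ y ≤ 6. Evaluating the double integral:

    ∬_D (6x^2 + 6y^2) dA = ∫_0^{3} ∫_0^{6} (6x^2 + 6y^2) dy dx.

Inner (y from 0 to 6): 36x^2 + 432.
Outer (x from 0 to 3): 1620.

Therefore ∮_C P dx + Q dy = 1620.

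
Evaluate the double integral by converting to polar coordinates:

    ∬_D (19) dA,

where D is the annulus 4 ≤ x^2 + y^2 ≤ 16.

The region D is 2 ≤ r ≤ 4, 0 ≤ θ ≤ 2π in polar coordinates, where x = r cos(θ), y = r sin(θ), and dA = r dr dθ.

Under the substitution, the integrand becomes 19, so

    ∬_D (19) dA = ∫_{0}^{2π} ∫_{2}^{4} (19) · r dr dθ.

Inner integral (in r): ∫_{2}^{4} (19) · r dr = 114.

Outer integral (in θ): ∫_{0}^{2π} (114) dθ = 228π.

Therefore ∬_D (19) dA = 228π.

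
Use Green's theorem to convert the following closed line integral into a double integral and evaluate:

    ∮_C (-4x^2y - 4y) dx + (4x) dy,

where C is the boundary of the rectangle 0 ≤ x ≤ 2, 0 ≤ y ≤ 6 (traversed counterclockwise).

Green's theorem converts the closed line integral into a double integral over the enclosed region D:

    ∮_C P dx + Q dy = ∬_D (∂Q/∂x - ∂P/∂y) dA.

Here P = -4x^2y - 4y, Q = 4x, so

    ∂Q/∂x = 4,    ∂P/∂y = -4x^2 - 4,
    ∂Q/∂x - ∂P/∂y = 4x^2 + 8.

D is the region 0 ≤ x ≤ 2, 0 ≤ y ≤ 6. Evaluating the double integral:

    ∬_D (4x^2 + 8) dA = ∫_0^{2} ∫_0^{6} (4x^2 + 8) dy dx.

Inner (y from 0 to 6): 24x^2 + 48.
Outer (x from 0 to 2): 160.

Therefore ∮_C P dx + Q dy = 160.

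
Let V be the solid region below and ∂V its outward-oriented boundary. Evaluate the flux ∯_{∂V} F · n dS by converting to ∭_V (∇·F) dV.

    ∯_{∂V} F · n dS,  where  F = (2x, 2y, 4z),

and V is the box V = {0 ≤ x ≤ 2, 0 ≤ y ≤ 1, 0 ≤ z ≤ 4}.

By the divergence theorem,

    ∯_{∂V} F · n dS = ∭_V (∇ · F) dV.

Compute the divergence:
    ∇ · F = ∂F_x/∂x + ∂F_y/∂y + ∂F_z/∂z = 2 + 2 + 4 = 8.

V is a rectangular box, so dV = dx dy dz with 0 ≤ x ≤ 2, 0 ≤ y ≤ 1, 0 ≤ z ≤ 4.

Integrate (8) over V as an iterated integral:

    ∭_V (∇·F) dV = ∫_0^{2} ∫_0^{1} ∫_0^{4} (8) dz dy dx.

Inner (z from 0 to 4): 32.
Middle (y from 0 to 1): 32.
Outer (x from 0 to 2): 64.

Therefore ∯_{∂V} F · n dS = 64.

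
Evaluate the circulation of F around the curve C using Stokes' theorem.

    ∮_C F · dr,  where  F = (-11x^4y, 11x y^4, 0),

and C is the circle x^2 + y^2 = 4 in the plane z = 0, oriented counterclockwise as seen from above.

Let S be the flat disk x^2 + y^2 ≤ 4 in the plane z = 0, with upward unit normal n̂ = ẑ. By Stokes' theorem,

    ∮_C F · dr = ∬_S (∇ × F) · n̂ dS = ∬_D (curl F)_z dA,

where D is the disk x^2 + y^2 ≤ 4.

Compute the curl of F = (-11x^4y, 11x y^4, 0):
    (∇ × F)_x = ∂F_z/∂y - ∂F_y/∂z = 0,
    (∇ × F)_y = ∂F_x/∂z - ∂F_z/∂x = 0,
    (∇ × F)_z = ∂F_y/∂x - ∂F_x/∂y = 11x^4 + 11y^4.

On z = 0, (curl F)_z = 11x^4 + 11y^4.

Convert to polar (x = r cos θ, y = r sin θ, dA = r dr dθ); the integrand becomes 11r^4(sin(θ)^4 + cos(θ)^4), so

    ∬_D (curl F)_z dA = ∫_0^{2π} ∫_0^{2} (11r^4(sin(θ)^4 + cos(θ)^4)) · r dr dθ.

Inner (r from 0 to 2): 352sin(θ)^4/3 + 352cos(θ)^4/3.
Outer (θ from 0 to 2π): 176π.

Therefore ∮_C F · dr = 176π.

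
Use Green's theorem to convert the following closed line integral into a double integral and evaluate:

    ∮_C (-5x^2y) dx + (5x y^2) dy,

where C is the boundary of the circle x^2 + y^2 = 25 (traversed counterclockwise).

Green's theorem converts the closed line integral into a double integral over the enclosed region D:

    ∮_C P dx + Q dy = ∬_D (∂Q/∂x - ∂P/∂y) dA.

Here P = -5x^2y, Q = 5x y^2, so

    ∂Q/∂x = 5y^2,    ∂P/∂y = -5x^2,
    ∂Q/∂x - ∂P/∂y = 5x^2 + 5y^2.

D is the region x^2 + y^2 ≤ 25. Evaluating the double integral:

In polar coordinates (x = r cos θ, y = r sin θ, dA = r dr dθ) the integrand becomes 5r^2, so

    ∬_D (5x^2 + 5y^2) dA = ∫_0^{2π} ∫_0^{5} (5r^2) · r dr dθ.

Inner (r from 0 to 5): 3125/4.
Outer (θ from 0 to 2π): 3125π/2.

Therefore ∮_C P dx + Q dy = 3125π/2.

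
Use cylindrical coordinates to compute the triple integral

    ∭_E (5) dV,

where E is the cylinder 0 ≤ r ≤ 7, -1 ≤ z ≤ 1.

In cylindrical coordinates, x = r cos(θ), y = r sin(θ), z = z, and dV = r dr dθ dz.

The integrand becomes 5, so

    ∭_E (5) dV = ∫_{0}^{2π} ∫_{0}^{7} ∫_{-1}^{1} (5) · r dz dr dθ.

Inner (z): 10r.
Middle (r from 0 to 7): 245.
Outer (θ): 490π.

Therefore the triple integral equals 490π.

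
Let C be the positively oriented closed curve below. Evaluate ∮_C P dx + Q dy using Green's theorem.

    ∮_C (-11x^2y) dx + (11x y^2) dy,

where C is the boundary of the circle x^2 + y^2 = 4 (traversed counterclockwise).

Green's theorem converts the closed line integral into a double integral over the enclosed region D:

    ∮_C P dx + Q dy = ∬_D (∂Q/∂x - ∂P/∂y) dA.

Here P = -11x^2y, Q = 11x y^2, so

    ∂Q/∂x = 11y^2,    ∂P/∂y = -11x^2,
    ∂Q/∂x - ∂P/∂y = 11x^2 + 11y^2.

D is the region x^2 + y^2 ≤ 4. Evaluating the double integral:

In polar coordinates (x = r cos θ, y = r sin θ, dA = r dr dθ) the integrand becomes 11r^2, so

    ∬_D (11x^2 + 11y^2) dA = ∫_0^{2π} ∫_0^{2} (11r^2) · r dr dθ.

Inner (r from 0 to 2): 44.
Outer (θ from 0 to 2π): 88π.

Therefore ∮_C P dx + Q dy = 88π.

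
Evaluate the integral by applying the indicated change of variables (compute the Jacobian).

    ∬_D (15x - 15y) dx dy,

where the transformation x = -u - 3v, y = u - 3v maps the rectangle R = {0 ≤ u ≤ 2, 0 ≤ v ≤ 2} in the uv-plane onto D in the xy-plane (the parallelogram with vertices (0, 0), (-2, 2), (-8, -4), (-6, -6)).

Compute the Jacobian determinant of (x, y) with respect to (u, v):

    ∂(x,y)/∂(u,v) = | -1  -3 | = (-1)(-3) - (-3)(1) = 6.
                   | 1  -3 |

Its absolute value is |J| = 6 (the area scaling factor).

Substituting x = -u - 3v, y = u - 3v into the integrand,

    15x - 15y → -30u,

so the integral becomes

    ∬_R (-30u) · |J| du dv = ∫_0^2 ∫_0^2 (-180u) dv du.

Inner (v): -360u.
Outer (u): -720.

Therefore ∬_D (15x - 15y) dx dy = -720.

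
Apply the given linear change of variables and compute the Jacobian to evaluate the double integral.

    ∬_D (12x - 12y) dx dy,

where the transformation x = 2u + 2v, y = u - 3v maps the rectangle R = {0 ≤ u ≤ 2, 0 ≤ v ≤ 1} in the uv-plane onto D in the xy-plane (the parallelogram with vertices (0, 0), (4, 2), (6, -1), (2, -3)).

Compute the Jacobian determinant of (x, y) with respect to (u, v):

    ∂(x,y)/∂(u,v) = | 2  2 | = (2)(-3) - (2)(1) = -8.
                   | 1  -3 |

Its absolute value is |J| = 8 (the area scaling factor).

Substituting x = 2u + 2v, y = u - 3v into the integrand,

    12x - 12y → 12u + 60v,

so the integral becomes

    ∬_R (12u + 60v) · |J| du dv = ∫_0^2 ∫_0^1 (96u + 480v) dv du.

Inner (v): 96u + 240.
Outer (u): 672.

Therefore ∬_D (12x - 12y) dx dy = 672.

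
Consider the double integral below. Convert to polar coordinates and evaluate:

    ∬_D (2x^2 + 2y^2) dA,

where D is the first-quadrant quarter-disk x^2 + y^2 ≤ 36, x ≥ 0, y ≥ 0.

The region D is 0 ≤ r ≤ 6, 0 ≤ θ ≤ π/2 in polar coordinates, where x = r cos(θ), y = r sin(θ), and dA = r dr dθ.

Under the substitution, the integrand becomes 2r^2, so

    ∬_D (2x^2 + 2y^2) dA = ∫_{0}^{π/2} ∫_{0}^{6} (2r^2) · r dr dθ.

Inner integral (in r): ∫_{0}^{6} (2r^2) · r dr = 648.

Outer integral (in θ): ∫_{0}^{π/2} (648) dθ = 324π.

Therefore ∬_D (2x^2 + 2y^2) dA = 324π.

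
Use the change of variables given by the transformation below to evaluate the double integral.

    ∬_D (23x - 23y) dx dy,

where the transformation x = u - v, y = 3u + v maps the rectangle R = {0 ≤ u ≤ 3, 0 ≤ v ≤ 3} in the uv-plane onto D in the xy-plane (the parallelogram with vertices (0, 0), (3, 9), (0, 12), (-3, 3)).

Compute the Jacobian determinant of (x, y) with respect to (u, v):

    ∂(x,y)/∂(u,v) = | 1  -1 | = (1)(1) - (-1)(3) = 4.
                   | 3  1 |

Its absolute value is |J| = 4 (the area scaling factor).

Substituting x = u - v, y = 3u + v into the integrand,

    23x - 23y → -46u - 46v,

so the integral becomes

    ∬_R (-46u - 46v) · |J| du dv = ∫_0^3 ∫_0^3 (-184u - 184v) dv du.

Inner (v): -552u - 828.
Outer (u): -4968.

Therefore ∬_D (23x - 23y) dx dy = -4968.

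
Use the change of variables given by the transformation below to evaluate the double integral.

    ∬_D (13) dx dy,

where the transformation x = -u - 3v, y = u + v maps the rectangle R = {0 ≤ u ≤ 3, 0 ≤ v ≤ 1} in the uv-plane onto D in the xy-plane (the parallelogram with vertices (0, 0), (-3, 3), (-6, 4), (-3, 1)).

Compute the Jacobian determinant of (x, y) with respect to (u, v):

    ∂(x,y)/∂(u,v) = | -1  -3 | = (-1)(1) - (-3)(1) = 2.
                   | 1  1 |

Its absolute value is |J| = 2 (the area scaling factor).

Substituting x = -u - 3v, y = u + v into the integrand,

    13 → 13,

so the integral becomes

    ∬_R (13) · |J| du dv = ∫_0^3 ∫_0^1 (26) dv du.

Inner (v): 26.
Outer (u): 78.

Therefore ∬_D (13) dx dy = 78.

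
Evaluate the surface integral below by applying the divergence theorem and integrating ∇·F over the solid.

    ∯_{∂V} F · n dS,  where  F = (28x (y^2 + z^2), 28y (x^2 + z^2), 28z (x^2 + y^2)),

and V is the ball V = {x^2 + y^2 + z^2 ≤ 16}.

By the divergence theorem,

    ∯_{∂V} F · n dS = ∭_V (∇ · F) dV.

Compute the divergence:
    ∇ · F = ∂F_x/∂x + ∂F_y/∂y + ∂F_z/∂z = 28y^2 + 28z^2 + 28x^2 + 28z^2 + 28x^2 + 28y^2 = 56x^2 + 56y^2 + 56z^2.

In spherical coordinates, x = ρ sin(φ) cos(θ), y = ρ sin(φ) sin(θ), z = ρ cos(φ), dV = ρ^2 sin(φ) dρ dφ dθ, with 0 ≤ ρ ≤ 4, 0 ≤ φ ≤ π, 0 ≤ θ ≤ 2π.

The integrand, after substitution and multiplying by the volume element, becomes (56ρ^2) · ρ^2 sin(φ), so

    ∭_V (∇·F) dV = ∫_0^{2π} ∫_0^{π} ∫_0^{4} (56ρ^2) · ρ^2 sin(φ) dρ dφ dθ.

Inner (ρ from 0 to 4): 57344sin(φ)/5.
Middle (φ from 0 to π): 114688/5.
Outer (θ from 0 to 2π): 229376π/5.

Therefore ∯_{∂V} F · n dS = 229376π/5.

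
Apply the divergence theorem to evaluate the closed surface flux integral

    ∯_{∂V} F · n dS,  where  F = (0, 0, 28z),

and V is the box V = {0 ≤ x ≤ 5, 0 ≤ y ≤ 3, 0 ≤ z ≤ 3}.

By the divergence theorem,

    ∯_{∂V} F · n dS = ∭_V (∇ · F) dV.

Compute the divergence:
    ∇ · F = ∂F_x/∂x + ∂F_y/∂y + ∂F_z/∂z = 0 + 0 + 28 = 28.

V is a rectangular box, so dV = dx dy dz with 0 ≤ x ≤ 5, 0 ≤ y ≤ 3, 0 ≤ z ≤ 3.

Integrate (28) over V as an iterated integral:

    ∭_V (∇·F) dV = ∫_0^{5} ∫_0^{3} ∫_0^{3} (28) dz dy dx.

Inner (z from 0 to 3): 84.
Middle (y from 0 to 3): 252.
Outer (x from 0 to 5): 1260.

Therefore ∯_{∂V} F · n dS = 1260.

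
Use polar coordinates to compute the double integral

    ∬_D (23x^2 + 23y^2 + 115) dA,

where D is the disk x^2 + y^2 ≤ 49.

The region D is 0 ≤ r ≤ 7, 0 ≤ θ ≤ 2π in polar coordinates, where x = r cos(θ), y = r sin(θ), and dA = r dr dθ.

Under the substitution, the integrand becomes 23r^2 + 115, so

    ∬_D (23x^2 + 23y^2 + 115) dA = ∫_{0}^{2π} ∫_{0}^{7} (23r^2 + 115) · r dr dθ.

Inner integral (in r): ∫_{0}^{7} (23r^2 + 115) · r dr = 66493/4.

Outer integral (in θ): ∫_{0}^{2π} (66493/4) dθ = 66493π/2.

Therefore ∬_D (23x^2 + 23y^2 + 115) dA = 66493π/2.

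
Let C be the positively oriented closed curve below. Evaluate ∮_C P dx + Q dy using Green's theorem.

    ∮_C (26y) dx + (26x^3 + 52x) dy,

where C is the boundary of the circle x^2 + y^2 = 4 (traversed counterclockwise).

Green's theorem converts the closed line integral into a double integral over the enclosed region D:

    ∮_C P dx + Q dy = ∬_D (∂Q/∂x - ∂P/∂y) dA.

Here P = 26y, Q = 26x^3 + 52x, so

    ∂Q/∂x = 78x^2 + 52,    ∂P/∂y = 26,
    ∂Q/∂x - ∂P/∂y = 78x^2 + 26.

D is the region x^2 + y^2 ≤ 4. Evaluating the double integral:

In polar coordinates (x = r cos θ, y = r sin θ, dA = r dr dθ) the integrand becomes 78r^2cos(θ)^2 + 26, so

    ∬_D (78x^2 + 26) dA = ∫_0^{2π} ∫_0^{2} (78r^2cos(θ)^2 + 26) · r dr dθ.

Inner (r from 0 to 2): 312cos(θ)^2 + 52.
Outer (θ from 0 to 2π): 416π.

Therefore ∮_C P dx + Q dy = 416π.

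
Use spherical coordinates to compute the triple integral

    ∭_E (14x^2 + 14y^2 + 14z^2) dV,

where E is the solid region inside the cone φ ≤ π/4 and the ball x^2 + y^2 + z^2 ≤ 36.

In spherical coordinates, x = ρ sin(φ) cos(θ), y = ρ sin(φ) sin(θ), z = ρ cos(φ), and dV = ρ^2 sin(φ) dρ dφ dθ.

The integrand becomes 14ρ^2, so

    ∭_E (14x^2 + 14y^2 + 14z^2) dV = ∫_{0}^{2π} ∫_{0}^{π/4} ∫_{0}^{6} (14ρ^2) · ρ^2 sin(φ) dρ dφ dθ.

Inner (ρ): 108864sin(φ)/5.
Middle (φ): 108864/5 - 54432sqrt(2)/5.
Outer (θ): 108864π (2 - sqrt(2))/5.

Therefore the triple integral equals 108864π (2 - sqrt(2))/5.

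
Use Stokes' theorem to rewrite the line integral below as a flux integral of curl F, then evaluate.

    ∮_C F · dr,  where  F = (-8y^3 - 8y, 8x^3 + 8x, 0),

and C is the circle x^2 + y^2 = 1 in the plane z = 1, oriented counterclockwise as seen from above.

Let S be the flat disk x^2 + y^2 ≤ 1 in the plane z = 1, with upward unit normal n̂ = ẑ. By Stokes' theorem,

    ∮_C F · dr = ∬_S (∇ × F) · n̂ dS = ∬_D (curl F)_z dA,

where D is the disk x^2 + y^2 ≤ 1.

Compute the curl of F = (-8y^3 - 8y, 8x^3 + 8x, 0):
    (∇ × F)_x = ∂F_z/∂y - ∂F_y/∂z = 0,
    (∇ × F)_y = ∂F_x/∂z - ∂F_z/∂x = 0,
    (∇ × F)_z = ∂F_y/∂x - ∂F_x/∂y = 24x^2 + 24y^2 + 16.

On z = 1, (curl F)_z = 24x^2 + 24y^2 + 16.

Convert to polar (x = r cos θ, y = r sin θ, dA = r dr dθ); the integrand becomes 24r^2 + 16, so

    ∬_D (curl F)_z dA = ∫_0^{2π} ∫_0^{1} (24r^2 + 16) · r dr dθ.

Inner (r from 0 to 1): 14.
Outer (θ from 0 to 2π): 28π.

Therefore ∮_C F · dr = 28π.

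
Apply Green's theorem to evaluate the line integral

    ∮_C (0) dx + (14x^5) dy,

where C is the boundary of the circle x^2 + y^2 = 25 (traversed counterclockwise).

Green's theorem converts the closed line integral into a double integral over the enclosed region D:

    ∮_C P dx + Q dy = ∬_D (∂Q/∂x - ∂P/∂y) dA.

Here P = 0, Q = 14x^5, so

    ∂Q/∂x = 70x^4,    ∂P/∂y = 0,
    ∂Q/∂x - ∂P/∂y = 70x^4.

D is the region x^2 + y^2 ≤ 25. Evaluating the double integral:

In polar coordinates (x = r cos θ, y = r sin θ, dA = r dr dθ) the integrand becomes 70r^4cos(θ)^4, so

    ∬_D (70x^4) dA = ∫_0^{2π} ∫_0^{5} (70r^4cos(θ)^4) · r dr dθ.

Inner (r from 0 to 5): 546875cos(θ)^4/3.
Outer (θ from 0 to 2π): 546875π/4.

Therefore ∮_C P dx + Q dy = 546875π/4.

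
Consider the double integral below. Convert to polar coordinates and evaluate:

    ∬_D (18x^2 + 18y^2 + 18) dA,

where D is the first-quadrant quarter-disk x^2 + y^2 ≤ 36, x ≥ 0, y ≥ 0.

The region D is 0 ≤ r ≤ 6, 0 ≤ θ ≤ π/2 in polar coordinates, where x = r cos(θ), y = r sin(θ), and dA = r dr dθ.

Under the substitution, the integrand becomes 18r^2 + 18, so

    ∬_D (18x^2 + 18y^2 + 18) dA = ∫_{0}^{π/2} ∫_{0}^{6} (18r^2 + 18) · r dr dθ.

Inner integral (in r): ∫_{0}^{6} (18r^2 + 18) · r dr = 6156.

Outer integral (in θ): ∫_{0}^{π/2} (6156) dθ = 3078π.

Therefore ∬_D (18x^2 + 18y^2 + 18) dA = 3078π.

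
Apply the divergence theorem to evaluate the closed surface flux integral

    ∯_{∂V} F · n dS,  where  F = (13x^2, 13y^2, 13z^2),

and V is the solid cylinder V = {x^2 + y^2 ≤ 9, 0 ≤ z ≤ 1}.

By the divergence theorem,

    ∯_{∂V} F · n dS = ∭_V (∇ · F) dV.

Compute the divergence:
    ∇ · F = ∂F_x/∂x + ∂F_y/∂y + ∂F_z/∂z = 26x + 26y + 26z.

In cylindrical coordinates, x = r cos(θ), y = r sin(θ), z = z, dV = r dr dθ dz, with 0 ≤ r ≤ 3, 0 ≤ θ ≤ 2π, 0 ≤ z ≤ 1.

The integrand, after substitution and multiplying by the volume element, becomes (26sqrt(2)r sin(θ + π/4) + 26z) · r, so

    ∭_V (∇·F) dV = ∫_0^{2π} ∫_0^{3} ∫_0^{1} (26sqrt(2)r sin(θ + π/4) + 26z) · r dz dr dθ.

Inner (z from 0 to 1): 13r (2sqrt(2)r sin(θ + π/4) + 1).
Middle (r from 0 to 3): 234sqrt(2)sin(θ + π/4) + 117/2.
Outer (θ from 0 to 2π): 117π.

Therefore ∯_{∂V} F · n dS = 117π.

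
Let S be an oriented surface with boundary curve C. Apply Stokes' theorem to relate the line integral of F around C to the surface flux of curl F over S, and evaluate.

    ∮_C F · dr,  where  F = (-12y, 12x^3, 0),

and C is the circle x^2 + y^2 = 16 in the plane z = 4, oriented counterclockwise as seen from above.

Let S be the flat disk x^2 + y^2 ≤ 16 in the plane z = 4, with upward unit normal n̂ = ẑ. By Stokes' theorem,

    ∮_C F · dr = ∬_S (∇ × F) · n̂ dS = ∬_D (curl F)_z dA,

where D is the disk x^2 + y^2 ≤ 16.

Compute the curl of F = (-12y, 12x^3, 0):
    (∇ × F)_x = ∂F_z/∂y - ∂F_y/∂z = 0,
    (∇ × F)_y = ∂F_x/∂z - ∂F_z/∂x = 0,
    (∇ × F)_z = ∂F_y/∂x - ∂F_x/∂y = 36x^2 + 12.

On z = 4, (curl F)_z = 36x^2 + 12.

Convert to polar (x = r cos θ, y = r sin θ, dA = r dr dθ); the integrand becomes 36r^2cos(θ)^2 + 12, so

    ∬_D (curl F)_z dA = ∫_0^{2π} ∫_0^{4} (36r^2cos(θ)^2 + 12) · r dr dθ.

Inner (r from 0 to 4): 2304cos(θ)^2 + 96.
Outer (θ from 0 to 2π): 2496π.

Therefore ∮_C F · dr = 2496π.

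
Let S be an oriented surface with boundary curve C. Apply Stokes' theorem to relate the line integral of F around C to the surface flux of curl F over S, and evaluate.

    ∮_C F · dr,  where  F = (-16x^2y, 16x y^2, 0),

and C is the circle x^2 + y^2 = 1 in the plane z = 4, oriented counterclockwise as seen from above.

Let S be the flat disk x^2 + y^2 ≤ 1 in the plane z = 4, with upward unit normal n̂ = ẑ. By Stokes' theorem,

    ∮_C F · dr = ∬_S (∇ × F) · n̂ dS = ∬_D (curl F)_z dA,

where D is the disk x^2 + y^2 ≤ 1.

Compute the curl of F = (-16x^2y, 16x y^2, 0):
    (∇ × F)_x = ∂F_z/∂y - ∂F_y/∂z = 0,
    (∇ × F)_y = ∂F_x/∂z - ∂F_z/∂x = 0,
    (∇ × F)_z = ∂F_y/∂x - ∂F_x/∂y = 16x^2 + 16y^2.

On z = 4, (curl F)_z = 16x^2 + 16y^2.

Convert to polar (x = r cos θ, y = r sin θ, dA = r dr dθ); the integrand becomes 16r^2, so

    ∬_D (curl F)_z dA = ∫_0^{2π} ∫_0^{1} (16r^2) · r dr dθ.

Inner (r from 0 to 1): 4.
Outer (θ from 0 to 2π): 8π.

Therefore ∮_C F · dr = 8π.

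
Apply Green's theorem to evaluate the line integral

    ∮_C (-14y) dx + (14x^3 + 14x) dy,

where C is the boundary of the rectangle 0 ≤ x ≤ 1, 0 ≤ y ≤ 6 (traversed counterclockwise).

Green's theorem converts the closed line integral into a double integral over the enclosed region D:

    ∮_C P dx + Q dy = ∬_D (∂Q/∂x - ∂P/∂y) dA.

Here P = -14y, Q = 14x^3 + 14x, so

    ∂Q/∂x = 42x^2 + 14,    ∂P/∂y = -14,
    ∂Q/∂x - ∂P/∂y = 42x^2 + 28.

D is the region 0 ≤ x ≤ 1, 0 ≤ y ≤ 6. Evaluating the double integral:

    ∬_D (42x^2 + 28) dA = ∫_0^{1} ∫_0^{6} (42x^2 + 28) dy dx.

Inner (y from 0 to 6): 252x^2 + 168.
Outer (x from 0 to 1): 252.

Therefore ∮_C P dx + Q dy = 252.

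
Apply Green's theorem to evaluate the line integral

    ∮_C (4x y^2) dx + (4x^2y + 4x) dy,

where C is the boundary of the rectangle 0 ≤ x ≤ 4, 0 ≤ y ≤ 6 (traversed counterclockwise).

Green's theorem converts the closed line integral into a double integral over the enclosed region D:

    ∮_C P dx + Q dy = ∬_D (∂Q/∂x - ∂P/∂y) dA.

Here P = 4x y^2, Q = 4x^2y + 4x, so

    ∂Q/∂x = 8x y + 4,    ∂P/∂y = 8x y,
    ∂Q/∂x - ∂P/∂y = 4.

D is the region 0 ≤ x ≤ 4, 0 ≤ y ≤ 6. Evaluating the double integral:

    ∬_D (4) dA = ∫_0^{4} ∫_0^{6} (4) dy dx.

Inner (y from 0 to 6): 24.
Outer (x from 0 to 4): 96.

Therefore ∮_C P dx + Q dy = 96.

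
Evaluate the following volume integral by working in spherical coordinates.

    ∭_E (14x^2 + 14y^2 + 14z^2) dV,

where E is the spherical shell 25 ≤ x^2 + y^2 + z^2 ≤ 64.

In spherical coordinates, x = ρ sin(φ) cos(θ), y = ρ sin(φ) sin(θ), z = ρ cos(φ), and dV = ρ^2 sin(φ) dρ dφ dθ.

The integrand becomes 14ρ^2, so

    ∭_E (14x^2 + 14y^2 + 14z^2) dV = ∫_{0}^{2π} ∫_{0}^{π} ∫_{5}^{8} (14ρ^2) · ρ^2 sin(φ) dρ dφ dθ.

Inner (ρ): 415002sin(φ)/5.
Middle (φ): 830004/5.
Outer (θ): 1660008π/5.

Therefore the triple integral equals 1660008π/5.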